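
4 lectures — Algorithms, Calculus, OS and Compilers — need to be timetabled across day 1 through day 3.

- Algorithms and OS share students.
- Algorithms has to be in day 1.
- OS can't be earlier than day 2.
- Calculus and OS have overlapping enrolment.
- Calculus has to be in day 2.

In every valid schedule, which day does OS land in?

OS's window is day 2–day 3.
Calculus is fixed at day 2, and OS can't share a day with Calculus.
So OS must be day 3.

day 3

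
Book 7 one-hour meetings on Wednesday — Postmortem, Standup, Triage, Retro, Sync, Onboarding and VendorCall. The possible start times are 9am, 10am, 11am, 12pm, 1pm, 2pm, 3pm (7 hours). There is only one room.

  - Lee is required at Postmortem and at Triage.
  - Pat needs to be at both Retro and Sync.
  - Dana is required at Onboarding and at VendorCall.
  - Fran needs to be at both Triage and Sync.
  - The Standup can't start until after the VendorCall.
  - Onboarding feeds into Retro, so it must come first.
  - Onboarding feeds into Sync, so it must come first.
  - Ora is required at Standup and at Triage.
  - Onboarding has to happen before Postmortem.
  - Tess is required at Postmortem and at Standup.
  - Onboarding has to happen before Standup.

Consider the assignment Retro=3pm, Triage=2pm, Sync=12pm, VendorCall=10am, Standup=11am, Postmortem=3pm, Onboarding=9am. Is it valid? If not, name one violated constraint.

Invalid. There is only one room.

Onboarding feeds into Retro, so it must come first — holds.
The Standup can't start until after the VendorCall — holds.
Onboarding has to happen before Postmortem — holds.
Lee is required at Postmortem and at Triage — holds.
Ora is required at Standup and at Triage — holds.
There is only one room — violated.
Onboarding feeds into Sync, so it must come first — holds.
Dana is required at Onboarding and at VendorCall — holds.
Fran needs to be at both Triage and Sync — holds.
Pat needs to be at both Retro and Sync — holds.
Onboarding has to happen before Standup — holds.
Tess is required at Postmortem and at Standup — holds.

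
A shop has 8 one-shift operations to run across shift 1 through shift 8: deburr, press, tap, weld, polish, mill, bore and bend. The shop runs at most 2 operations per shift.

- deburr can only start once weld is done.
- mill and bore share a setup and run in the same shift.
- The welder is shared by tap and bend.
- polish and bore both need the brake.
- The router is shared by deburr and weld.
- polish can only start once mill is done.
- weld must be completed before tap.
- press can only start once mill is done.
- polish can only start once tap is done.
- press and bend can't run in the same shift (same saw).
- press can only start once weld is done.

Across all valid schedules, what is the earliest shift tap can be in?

shift 2

Precedence pushes tap to at least shift 2; downstream work caps tap at shift 7.
tap at shift 2 is achievable: mill -> shift 3; bend -> shift 1; tap -> shift 2; press -> shift 4; weld -> shift 1; deburr -> shift 2; polish -> shift 4; bore -> shift 3.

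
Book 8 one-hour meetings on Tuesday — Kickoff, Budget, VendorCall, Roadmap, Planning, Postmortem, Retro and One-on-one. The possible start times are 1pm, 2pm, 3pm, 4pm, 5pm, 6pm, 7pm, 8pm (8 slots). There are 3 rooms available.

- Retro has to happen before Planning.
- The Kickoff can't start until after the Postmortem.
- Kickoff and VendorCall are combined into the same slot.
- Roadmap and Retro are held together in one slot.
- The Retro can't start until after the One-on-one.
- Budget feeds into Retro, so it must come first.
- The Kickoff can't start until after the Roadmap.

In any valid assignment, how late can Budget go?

6pm

Downstream work caps Budget at 6pm.
Budget at 6pm is achievable: Roadmap -> 7pm; Planning -> 8pm; Retro -> 7pm; One-on-one -> 1pm; Kickoff -> 8pm; VendorCall -> 8pm; Budget -> 6pm; Postmortem -> 1pm.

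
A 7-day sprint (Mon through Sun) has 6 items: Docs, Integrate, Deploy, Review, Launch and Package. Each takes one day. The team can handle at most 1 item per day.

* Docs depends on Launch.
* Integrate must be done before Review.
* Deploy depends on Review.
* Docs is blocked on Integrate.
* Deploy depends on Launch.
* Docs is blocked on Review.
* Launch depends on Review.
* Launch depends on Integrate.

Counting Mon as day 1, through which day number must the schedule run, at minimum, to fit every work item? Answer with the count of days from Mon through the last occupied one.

The precedence chain requires at least 4 distinct days.
With at most 1 per day and 6 work items, at least 6 days are needed.
6 works (last occupied day: Sat): for example Package in Sat; Docs in Thu; Deploy in Fri; Review in Tue; Launch in Wed; Integrate in Mon.

6 days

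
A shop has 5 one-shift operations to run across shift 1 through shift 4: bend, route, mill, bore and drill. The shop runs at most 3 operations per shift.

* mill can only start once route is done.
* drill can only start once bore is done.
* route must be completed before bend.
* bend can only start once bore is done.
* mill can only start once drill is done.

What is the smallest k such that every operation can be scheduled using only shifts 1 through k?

The precedence chain requires at least 3 distinct shifts.
With at most 3 per shift and 5 operations, at least 2 shifts are needed.
3 works (last occupied shift: shift 3): for example mill -> shift 3, route -> shift 1, bore -> shift 1, bend -> shift 2, drill -> shift 2.

3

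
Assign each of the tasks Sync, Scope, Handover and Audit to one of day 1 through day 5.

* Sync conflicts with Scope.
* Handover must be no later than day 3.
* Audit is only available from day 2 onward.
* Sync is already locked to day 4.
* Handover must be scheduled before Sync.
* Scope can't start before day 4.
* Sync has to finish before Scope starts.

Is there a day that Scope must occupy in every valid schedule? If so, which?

Scope's window is day 4–day 5.
Sync is fixed at day 4, and Scope can't share a day with Sync.
So Scope must be day 5.

day 5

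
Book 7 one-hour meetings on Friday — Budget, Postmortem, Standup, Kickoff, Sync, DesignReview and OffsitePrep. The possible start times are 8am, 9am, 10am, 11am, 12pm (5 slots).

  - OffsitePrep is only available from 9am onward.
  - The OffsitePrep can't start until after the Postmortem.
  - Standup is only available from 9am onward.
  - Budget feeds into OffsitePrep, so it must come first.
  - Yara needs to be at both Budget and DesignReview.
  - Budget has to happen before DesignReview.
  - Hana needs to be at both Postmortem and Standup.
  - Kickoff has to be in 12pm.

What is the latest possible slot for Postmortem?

Downstream work caps Postmortem at 11am.
Postmortem at 11am is achievable: Kickoff -> 12pm, OffsitePrep -> 12pm, Budget -> 8am, DesignReview -> 9am, Sync -> 8am, Postmortem -> 11am, Standup -> 9am.

11am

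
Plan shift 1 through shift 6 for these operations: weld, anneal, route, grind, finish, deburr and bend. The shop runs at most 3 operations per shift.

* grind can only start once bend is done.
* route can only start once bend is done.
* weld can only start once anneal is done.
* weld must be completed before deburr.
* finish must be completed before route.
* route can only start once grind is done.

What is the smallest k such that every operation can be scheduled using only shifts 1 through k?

3 shifts

The precedence chain requires at least 3 distinct shifts.
With at most 3 per shift and 7 operations, at least 3 shifts are needed.
3 works (last occupied shift: shift 3): for example anneal -> shift 1; grind -> shift 2; bend -> shift 1; route -> shift 3; finish -> shift 1; weld -> shift 2; deburr -> shift 3.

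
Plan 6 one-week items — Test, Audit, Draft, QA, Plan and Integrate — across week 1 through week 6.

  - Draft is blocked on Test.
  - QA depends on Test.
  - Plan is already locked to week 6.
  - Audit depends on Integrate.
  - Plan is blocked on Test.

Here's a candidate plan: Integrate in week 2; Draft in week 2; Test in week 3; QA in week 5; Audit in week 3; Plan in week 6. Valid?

Plan is already locked to week 6 — holds.
Audit depends on Integrate — holds.
QA depends on Test — holds.
Draft is blocked on Test — violated.
Plan is blocked on Test — holds.

No — it violates: Draft is blocked on Test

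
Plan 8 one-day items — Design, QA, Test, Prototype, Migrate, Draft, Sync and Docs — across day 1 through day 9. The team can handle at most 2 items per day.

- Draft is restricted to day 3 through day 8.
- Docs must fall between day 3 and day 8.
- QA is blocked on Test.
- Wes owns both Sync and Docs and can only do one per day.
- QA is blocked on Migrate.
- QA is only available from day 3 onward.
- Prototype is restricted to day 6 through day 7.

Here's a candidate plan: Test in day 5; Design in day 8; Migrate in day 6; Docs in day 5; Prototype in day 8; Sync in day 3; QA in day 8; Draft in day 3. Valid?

QA is blocked on Migrate — holds.
Draft is restricted to day 3 through day 8 — holds.
Docs must fall between day 3 and day 8 — holds.
The team can handle at most 2 items per day — violated.
Prototype is restricted to day 6 through day 7 — violated.
Wes owns both Sync and Docs and can only do one per day — holds.
QA is blocked on Test — holds.
QA is only available from day 3 onward — holds.

No. Prototype is restricted to day 6 through day 7 is not satisfied.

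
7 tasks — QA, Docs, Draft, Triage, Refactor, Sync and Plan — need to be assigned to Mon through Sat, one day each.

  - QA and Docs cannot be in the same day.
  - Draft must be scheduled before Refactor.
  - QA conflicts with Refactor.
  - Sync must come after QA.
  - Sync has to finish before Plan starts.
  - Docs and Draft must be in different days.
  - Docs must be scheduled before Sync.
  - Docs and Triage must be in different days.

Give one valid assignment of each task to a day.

Refactor=Tue; Draft=Mon; Triage=Mon; Sync=Wed; Plan=Thu; QA=Mon; Docs=Tue

Checking: Sync(Wed) before Plan(Thu); QA(Mon) before Sync(Wed); Draft(Mon) before Refactor(Tue); Docs(Tue) before Sync(Wed); Docs(Tue) != Draft(Mon); QA(Mon) != Docs(Tue); Docs(Tue) != Triage(Mon); QA(Mon) != Refactor(Tue).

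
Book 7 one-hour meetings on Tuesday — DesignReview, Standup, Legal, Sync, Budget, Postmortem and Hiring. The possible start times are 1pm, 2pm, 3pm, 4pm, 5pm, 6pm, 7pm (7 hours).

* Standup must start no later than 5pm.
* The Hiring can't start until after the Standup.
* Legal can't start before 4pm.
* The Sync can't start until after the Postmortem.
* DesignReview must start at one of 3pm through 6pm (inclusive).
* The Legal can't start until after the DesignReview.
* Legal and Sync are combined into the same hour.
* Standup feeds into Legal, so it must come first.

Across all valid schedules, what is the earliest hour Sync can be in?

Sync must be in the same hour as Legal, which can't be before 4pm, so Sync is at least 4pm.
Sync at 4pm is achievable: DesignReview in 3pm, Postmortem in 1pm, Standup in 1pm, Hiring in 2pm, Sync in 4pm, Legal in 4pm, Budget in 1pm.

4pm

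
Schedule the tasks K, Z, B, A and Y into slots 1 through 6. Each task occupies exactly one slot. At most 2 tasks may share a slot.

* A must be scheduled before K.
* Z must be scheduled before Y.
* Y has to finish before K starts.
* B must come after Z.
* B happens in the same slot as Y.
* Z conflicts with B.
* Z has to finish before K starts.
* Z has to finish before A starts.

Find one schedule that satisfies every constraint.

Z in 1; B in 3; A in 2; Y in 3; K in 4

Checking: Z(1) before A(2); Y(3) before K(4); A(2) before K(4); Z(1) before K(4); Z(1) before Y(3); Z(1) before B(3); Z(1) != B(3); B = Y = 3; max 2 per slot (cap 2).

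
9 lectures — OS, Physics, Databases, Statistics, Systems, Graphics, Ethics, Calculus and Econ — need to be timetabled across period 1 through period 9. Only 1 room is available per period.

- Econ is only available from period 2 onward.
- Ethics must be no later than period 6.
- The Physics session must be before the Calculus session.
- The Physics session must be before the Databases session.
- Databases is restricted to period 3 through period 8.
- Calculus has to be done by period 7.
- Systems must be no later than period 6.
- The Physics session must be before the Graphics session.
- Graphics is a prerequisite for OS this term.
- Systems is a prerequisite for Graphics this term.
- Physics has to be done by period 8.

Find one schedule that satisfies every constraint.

Graphics -> period 7, Physics -> period 2, Databases -> period 3, OS -> period 8, Systems -> period 1, Econ -> period 6, Ethics -> period 4, Statistics -> period 9, Calculus -> period 5

Checking: Physics(period 2) before Graphics(period 7); Physics(period 2) before Databases(period 3); Graphics(period 7) before OS(period 8); Systems(period 1) before Graphics(period 7); Physics(period 2) before Calculus(period 5); Systems=period 1 in [period 1,period 6]; Databases=period 3 in [period 3,period 8]; Ethics=period 4 in [period 1,period 6]; Physics=period 2 in [period 1,period 8]; Calculus=period 5 in [period 1,period 7]; Econ=period 6 in [period 2,period 9]; max 1 per period (cap 1).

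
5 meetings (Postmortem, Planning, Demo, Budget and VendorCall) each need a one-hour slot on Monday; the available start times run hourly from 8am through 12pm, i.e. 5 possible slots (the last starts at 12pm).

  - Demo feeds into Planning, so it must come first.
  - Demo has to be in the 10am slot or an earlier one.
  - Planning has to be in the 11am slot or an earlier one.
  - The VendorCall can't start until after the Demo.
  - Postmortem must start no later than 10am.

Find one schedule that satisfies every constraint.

VendorCall -> 9am; Budget -> 8am; Planning -> 9am; Postmortem -> 8am; Demo -> 8am

Checking: Demo(8am) before VendorCall(9am); Demo(8am) before Planning(9am); Demo=8am in [8am,10am]; Planning=9am in [8am,11am]; Postmortem=8am in [8am,10am].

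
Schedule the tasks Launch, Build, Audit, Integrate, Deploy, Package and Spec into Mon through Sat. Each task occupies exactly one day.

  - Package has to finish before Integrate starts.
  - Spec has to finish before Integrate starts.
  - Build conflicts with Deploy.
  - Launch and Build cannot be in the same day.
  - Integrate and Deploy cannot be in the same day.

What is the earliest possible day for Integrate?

Tue

Precedence pushes Integrate to at least Tue.
Integrate at Tue is achievable: Package -> Mon; Audit -> Mon; Deploy -> Mon; Spec -> Mon; Build -> Tue; Launch -> Mon; Integrate -> Tue.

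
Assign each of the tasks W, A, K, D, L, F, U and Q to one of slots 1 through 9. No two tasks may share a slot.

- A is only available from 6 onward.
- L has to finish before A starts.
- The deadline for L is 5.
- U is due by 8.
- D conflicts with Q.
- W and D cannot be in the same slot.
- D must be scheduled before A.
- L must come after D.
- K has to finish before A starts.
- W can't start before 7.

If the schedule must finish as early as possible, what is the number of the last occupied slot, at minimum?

The precedence chain requires at least 3 distinct slots.
With at most 1 per slot and 8 tasks, at least 8 slots are needed.
W can't be placed before 7, so the schedule must run through at least slot 7.
8 works (last occupied slot: 8): for example F -> 4, L -> 2, W -> 7, U -> 5, Q -> 8, A -> 6, D -> 1, K -> 3.

slot 8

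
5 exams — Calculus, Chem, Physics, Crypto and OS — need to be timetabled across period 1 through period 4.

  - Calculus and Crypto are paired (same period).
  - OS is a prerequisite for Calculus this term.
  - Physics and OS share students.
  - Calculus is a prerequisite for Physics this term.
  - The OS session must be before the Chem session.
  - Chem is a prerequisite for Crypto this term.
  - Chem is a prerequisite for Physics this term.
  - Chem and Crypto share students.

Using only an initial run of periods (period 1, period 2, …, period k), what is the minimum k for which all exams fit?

The precedence chain requires at least 4 distinct periods.
4 works (last occupied period: period 4): for example Chem=period 2, Physics=period 4, Crypto=period 3, Calculus=period 3, OS=period 1.

4 periods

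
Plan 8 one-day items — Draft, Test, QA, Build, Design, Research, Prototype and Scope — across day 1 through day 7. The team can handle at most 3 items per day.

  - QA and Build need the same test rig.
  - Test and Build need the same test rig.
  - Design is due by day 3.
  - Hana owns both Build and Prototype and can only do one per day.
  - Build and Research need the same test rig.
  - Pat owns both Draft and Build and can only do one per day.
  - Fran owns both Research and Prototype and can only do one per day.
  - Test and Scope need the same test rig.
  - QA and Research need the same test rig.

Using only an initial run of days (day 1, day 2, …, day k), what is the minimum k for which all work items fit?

3

With at most 3 per day and 8 work items, at least 3 days are needed.
3 works (last occupied day: day 3): for example Research -> day 1; Scope -> day 3; Draft -> day 1; Build -> day 3; Prototype -> day 2; Test -> day 1; QA -> day 2; Design -> day 2.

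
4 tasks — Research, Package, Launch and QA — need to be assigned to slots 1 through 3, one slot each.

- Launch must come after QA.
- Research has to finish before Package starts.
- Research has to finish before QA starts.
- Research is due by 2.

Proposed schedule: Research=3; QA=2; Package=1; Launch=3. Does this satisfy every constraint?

Launch must come after QA — holds.
Research is due by 2 — violated.
Research has to finish before QA starts — violated.
Research has to finish before Package starts — violated.

Invalid. Research has to finish before Package starts.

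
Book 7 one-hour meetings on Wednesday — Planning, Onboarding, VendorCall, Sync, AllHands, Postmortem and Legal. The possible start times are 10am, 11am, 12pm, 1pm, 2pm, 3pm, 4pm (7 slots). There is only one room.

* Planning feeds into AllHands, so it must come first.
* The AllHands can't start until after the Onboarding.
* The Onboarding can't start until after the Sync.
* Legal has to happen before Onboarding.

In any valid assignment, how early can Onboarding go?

Precedence pushes Onboarding to at least 11am; downstream work caps Onboarding at 3pm.
Onboarding at 12pm is achievable: Legal in 11am; Sync in 10am; Onboarding in 12pm; Planning in 1pm; VendorCall in 3pm; Postmortem in 4pm; AllHands in 2pm.
Nothing earlier works — the capacity limit rule out every slot before 12pm.

12pm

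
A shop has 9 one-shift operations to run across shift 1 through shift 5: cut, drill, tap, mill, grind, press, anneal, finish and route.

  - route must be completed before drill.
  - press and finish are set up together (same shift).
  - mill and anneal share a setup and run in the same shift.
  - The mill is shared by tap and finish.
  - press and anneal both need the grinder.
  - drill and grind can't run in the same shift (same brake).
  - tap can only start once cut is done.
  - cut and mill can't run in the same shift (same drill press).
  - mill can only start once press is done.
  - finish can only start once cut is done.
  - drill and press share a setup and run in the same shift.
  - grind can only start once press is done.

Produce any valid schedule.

finish -> shift 2; cut -> shift 1; press -> shift 2; grind -> shift 3; route -> shift 1; mill -> shift 3; tap -> shift 3; drill -> shift 2; anneal -> shift 3

Checking: cut(shift 1) before tap(shift 3); route(shift 1) before drill(shift 2); press(shift 2) before grind(shift 3); press(shift 2) before mill(shift 3); cut(shift 1) before finish(shift 2); press(shift 2) != anneal(shift 3); tap(shift 3) != finish(shift 2); drill(shift 2) != grind(shift 3); cut(shift 1) != mill(shift 3); drill = press = shift 2; mill = anneal = shift 3; press = finish = shift 2.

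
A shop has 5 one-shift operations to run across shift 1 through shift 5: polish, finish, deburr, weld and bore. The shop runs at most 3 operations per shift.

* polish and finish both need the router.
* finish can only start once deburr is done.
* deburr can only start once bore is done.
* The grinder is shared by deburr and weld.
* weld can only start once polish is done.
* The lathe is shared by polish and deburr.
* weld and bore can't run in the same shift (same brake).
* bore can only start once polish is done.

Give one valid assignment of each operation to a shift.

deburr -> shift 3, weld -> shift 4, finish -> shift 4, bore -> shift 2, polish -> shift 1

Checking: bore(shift 2) before deburr(shift 3); polish(shift 1) before weld(shift 4); polish(shift 1) before bore(shift 2); deburr(shift 3) before finish(shift 4); polish(shift 1) != finish(shift 4); polish(shift 1) != deburr(shift 3); weld(shift 4) != bore(shift 2); deburr(shift 3) != weld(shift 4); max 2 per shift (cap 3).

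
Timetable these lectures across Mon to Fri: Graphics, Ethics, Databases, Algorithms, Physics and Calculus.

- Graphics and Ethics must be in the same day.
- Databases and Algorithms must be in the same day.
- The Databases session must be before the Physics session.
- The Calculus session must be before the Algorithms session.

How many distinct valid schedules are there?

Splitting on Graphics: it can be Mon (10), Tue (10), Wed (10), Thu (10), Fri (10). Listing each branch's schedules as (Ethics, Databases, Algorithms, Physics, Calculus):
Graphics=Mon: (Mon,Tue,Tue,Wed,Mon) (Mon,Tue,Tue,Thu,Mon) (Mon,Tue,Tue,Fri,Mon) (Mon,Wed,Wed,Thu,Mon) (Mon,Wed,Wed,Thu,Tue) (Mon,Wed,Wed,Fri,Mon) (Mon,Wed,Wed,Fri,Tue) (Mon,Thu,Thu,Fri,Mon) (Mon,Thu,Thu,Fri,Tue) (Mon,Thu,Thu,Fri,Wed) — 10.
Graphics=Tue: (Tue,Tue,Tue,Wed,Mon) (Tue,Tue,Tue,Thu,Mon) (Tue,Tue,Tue,Fri,Mon) (Tue,Wed,Wed,Thu,Mon) (Tue,Wed,Wed,Thu,Tue) (Tue,Wed,Wed,Fri,Mon) (Tue,Wed,Wed,Fri,Tue) (Tue,Thu,Thu,Fri,Mon) (Tue,Thu,Thu,Fri,Tue) (Tue,Thu,Thu,Fri,Wed) — 10.
Graphics=Wed: (Wed,Tue,Tue,Wed,Mon) (Wed,Tue,Tue,Thu,Mon) (Wed,Tue,Tue,Fri,Mon) (Wed,Wed,Wed,Thu,Mon) (Wed,Wed,Wed,Thu,Tue) (Wed,Wed,Wed,Fri,Mon) (Wed,Wed,Wed,Fri,Tue) (Wed,Thu,Thu,Fri,Mon) (Wed,Thu,Thu,Fri,Tue) (Wed,Thu,Thu,Fri,Wed) — 10.
Graphics=Thu: (Thu,Tue,Tue,Wed,Mon) (Thu,Tue,Tue,Thu,Mon) (Thu,Tue,Tue,Fri,Mon) (Thu,Wed,Wed,Thu,Mon) (Thu,Wed,Wed,Thu,Tue) (Thu,Wed,Wed,Fri,Mon) (Thu,Wed,Wed,Fri,Tue) (Thu,Thu,Thu,Fri,Mon) (Thu,Thu,Thu,Fri,Tue) (Thu,Thu,Thu,Fri,Wed) — 10.
Graphics=Fri: (Fri,Tue,Tue,Wed,Mon) (Fri,Tue,Tue,Thu,Mon) (Fri,Tue,Tue,Fri,Mon) (Fri,Wed,Wed,Thu,Mon) (Fri,Wed,Wed,Thu,Tue) (Fri,Wed,Wed,Fri,Mon) (Fri,Wed,Wed,Fri,Tue) (Fri,Thu,Thu,Fri,Mon) (Fri,Thu,Thu,Fri,Tue) (Fri,Thu,Thu,Fri,Wed) — 10.
Summing: 10 + 10 + 10 + 10 + 10 = 50.

50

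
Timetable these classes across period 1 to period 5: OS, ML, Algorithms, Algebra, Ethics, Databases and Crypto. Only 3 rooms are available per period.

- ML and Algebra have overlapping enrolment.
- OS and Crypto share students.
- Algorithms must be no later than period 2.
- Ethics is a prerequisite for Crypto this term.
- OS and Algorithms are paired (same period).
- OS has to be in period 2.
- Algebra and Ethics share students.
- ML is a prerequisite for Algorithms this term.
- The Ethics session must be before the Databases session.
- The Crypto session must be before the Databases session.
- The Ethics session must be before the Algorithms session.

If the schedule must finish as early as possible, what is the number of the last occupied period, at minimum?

period 4

The precedence chain requires at least 3 distinct periods.
With at most 3 per period and 7 classes, at least 3 periods are needed.
Could 3 periods be enough, i.e. nothing placed later than period 3? No: OS's window within 3 periods is {period 2}; Databases must come after Crypto (at period 1 or later) → {period 2, period 3}; Crypto must come before Databases (at period 3 or earlier) → {period 1, period 2}; Ethics must come before Databases (at period 3 or earlier) → {period 1, period 2}; Crypto must come after Ethics (at period 1 or later) → {period 2}; Crypto can't share with OS (period 2) → nothing is left.
So 3 periods is not enough.
4 works (last occupied period: period 4): for example Crypto -> period 3; Algorithms -> period 2; Ethics -> period 1; Algebra -> period 2; ML -> period 1; OS -> period 2; Databases -> period 4.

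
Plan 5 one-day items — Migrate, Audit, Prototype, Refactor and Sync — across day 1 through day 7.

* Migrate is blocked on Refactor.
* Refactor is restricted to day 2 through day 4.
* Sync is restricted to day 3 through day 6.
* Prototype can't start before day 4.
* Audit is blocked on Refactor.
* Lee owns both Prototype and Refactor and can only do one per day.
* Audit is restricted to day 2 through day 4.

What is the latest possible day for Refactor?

Refactor is available from day 2; Refactor's own window allows nothing later than day 4; downstream work caps Refactor at day 3.
Refactor at day 3 is achievable: Prototype in day 4; Migrate in day 4; Refactor in day 3; Audit in day 4; Sync in day 3.

day 3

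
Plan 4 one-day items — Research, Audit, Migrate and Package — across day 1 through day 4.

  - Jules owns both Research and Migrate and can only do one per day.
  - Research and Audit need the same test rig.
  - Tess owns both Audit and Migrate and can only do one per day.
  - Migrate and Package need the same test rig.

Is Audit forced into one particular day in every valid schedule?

No

Audit can be day 1 (e.g. Migrate in day 3; Research in day 2; Package in day 1; Audit in day 1) or day 2 (e.g. Audit=day 2, Migrate=day 3, Package=day 1, Research=day 1).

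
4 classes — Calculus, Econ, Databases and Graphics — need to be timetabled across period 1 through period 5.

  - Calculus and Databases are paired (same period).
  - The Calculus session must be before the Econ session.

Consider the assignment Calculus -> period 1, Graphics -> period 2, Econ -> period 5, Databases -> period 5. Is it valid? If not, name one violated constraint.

Calculus and Databases are paired (same period) — violated.
The Calculus session must be before the Econ session — holds.

No — it violates: Calculus and Databases are paired (same period)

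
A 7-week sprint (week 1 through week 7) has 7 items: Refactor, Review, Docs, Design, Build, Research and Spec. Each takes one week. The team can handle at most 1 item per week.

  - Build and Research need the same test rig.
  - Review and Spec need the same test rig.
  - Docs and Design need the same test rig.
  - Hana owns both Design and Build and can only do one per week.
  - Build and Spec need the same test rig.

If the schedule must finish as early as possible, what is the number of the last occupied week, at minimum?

week 7

With at most 1 per week and 7 work items, at least 7 weeks are needed.
7 works (last occupied week: week 7): for example Review=week 2, Build=week 5, Design=week 4, Refactor=week 1, Research=week 6, Spec=week 7, Docs=week 3.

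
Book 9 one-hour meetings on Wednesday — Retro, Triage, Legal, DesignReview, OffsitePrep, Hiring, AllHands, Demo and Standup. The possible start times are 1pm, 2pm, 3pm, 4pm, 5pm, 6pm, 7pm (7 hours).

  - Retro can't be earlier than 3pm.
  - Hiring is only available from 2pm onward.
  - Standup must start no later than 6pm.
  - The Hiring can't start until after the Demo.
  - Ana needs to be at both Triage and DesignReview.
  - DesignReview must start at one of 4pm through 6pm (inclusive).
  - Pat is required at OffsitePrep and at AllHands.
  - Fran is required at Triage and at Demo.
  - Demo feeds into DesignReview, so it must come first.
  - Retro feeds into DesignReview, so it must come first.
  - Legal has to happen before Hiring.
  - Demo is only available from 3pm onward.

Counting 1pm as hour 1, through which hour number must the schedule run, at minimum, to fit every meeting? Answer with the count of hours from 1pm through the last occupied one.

4

The precedence chain requires at least 2 distinct hours.
DesignReview can't be placed before 4pm — that is hour 4 counting from 1pm — so the schedule must run through at least 4 hours.
4 works (last occupied hour: 4pm): for example Demo in 3pm, DesignReview in 4pm, Standup in 1pm, AllHands in 2pm, Retro in 3pm, OffsitePrep in 1pm, Legal in 1pm, Triage in 1pm, Hiring in 4pm.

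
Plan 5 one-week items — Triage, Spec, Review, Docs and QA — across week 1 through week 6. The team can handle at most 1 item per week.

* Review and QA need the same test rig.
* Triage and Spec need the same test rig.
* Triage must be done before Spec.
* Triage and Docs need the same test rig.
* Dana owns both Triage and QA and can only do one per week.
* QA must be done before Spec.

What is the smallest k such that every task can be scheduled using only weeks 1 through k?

5 weeks

The precedence chain requires at least 2 distinct weeks.
With at most 1 per week and 5 tasks, at least 5 weeks are needed.
5 works (last occupied week: week 5): for example Review in week 4; QA in week 2; Docs in week 5; Spec in week 3; Triage in week 1.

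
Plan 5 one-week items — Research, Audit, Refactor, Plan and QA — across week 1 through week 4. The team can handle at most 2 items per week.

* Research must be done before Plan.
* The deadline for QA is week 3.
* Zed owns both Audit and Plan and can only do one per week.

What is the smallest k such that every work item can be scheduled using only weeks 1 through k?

3

The precedence chain requires at least 2 distinct weeks.
With at most 2 per week and 5 work items, at least 3 weeks are needed.
3 works (last occupied week: week 3): for example Research=week 1; Audit=week 1; Plan=week 2; QA=week 3; Refactor=week 2.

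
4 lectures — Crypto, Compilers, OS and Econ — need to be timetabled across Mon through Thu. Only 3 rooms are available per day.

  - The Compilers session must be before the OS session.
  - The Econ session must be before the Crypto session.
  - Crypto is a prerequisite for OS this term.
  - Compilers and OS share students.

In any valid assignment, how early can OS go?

Wed

Precedence pushes OS to at least Wed.
OS at Wed is achievable: Crypto in Tue, Econ in Mon, Compilers in Mon, OS in Wed.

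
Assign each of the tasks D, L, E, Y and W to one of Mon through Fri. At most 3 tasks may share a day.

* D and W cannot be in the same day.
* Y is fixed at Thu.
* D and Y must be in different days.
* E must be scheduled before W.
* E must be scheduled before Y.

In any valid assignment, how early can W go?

Precedence pushes W to at least Tue.
W at Tue is achievable: L -> Mon, D -> Mon, W -> Tue, E -> Mon, Y -> Thu.

Tue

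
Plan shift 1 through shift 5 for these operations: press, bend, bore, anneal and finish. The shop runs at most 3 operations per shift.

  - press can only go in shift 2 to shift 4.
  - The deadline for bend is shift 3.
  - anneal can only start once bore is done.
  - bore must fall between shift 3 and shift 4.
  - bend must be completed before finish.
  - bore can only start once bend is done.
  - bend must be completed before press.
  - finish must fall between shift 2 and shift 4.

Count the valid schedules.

40

Splitting on press: it can be shift 2 (9), shift 3 (15), shift 4 (16). Listing each branch's schedules as (bend, bore, anneal, finish) by shift number:
press=shift 2: (1,3,4,2) (1,3,4,3) (1,3,4,4) (1,3,5,2) (1,3,5,3) (1,3,5,4) (1,4,5,2) (1,4,5,3) (1,4,5,4) — 9.
press=shift 3: (1,3,4,2) (1,3,4,3) (1,3,4,4) (1,3,5,2) (1,3,5,3) (1,3,5,4) (1,4,5,2) (1,4,5,3) (1,4,5,4) (2,3,4,3) (2,3,4,4) (2,3,5,3) (2,3,5,4) (2,4,5,3) (2,4,5,4) — 15.
press=shift 4: (1,3,4,2) (1,3,4,3) (1,3,4,4) (1,3,5,2) (1,3,5,3) (1,3,5,4) (1,4,5,2) (1,4,5,3) (1,4,5,4) (2,3,4,3) (2,3,4,4) (2,3,5,3) (2,3,5,4) (2,4,5,3) (2,4,5,4) (3,4,5,4) — 16.
Summing: 9 + 15 + 16 = 40.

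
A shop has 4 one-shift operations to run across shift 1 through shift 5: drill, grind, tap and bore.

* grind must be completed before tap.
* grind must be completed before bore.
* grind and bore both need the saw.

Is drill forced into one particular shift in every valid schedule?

drill can be shift 1 (e.g. bore -> shift 2; drill -> shift 1; tap -> shift 2; grind -> shift 1) or shift 2 (e.g. grind=shift 1; drill=shift 2; tap=shift 2; bore=shift 2).

No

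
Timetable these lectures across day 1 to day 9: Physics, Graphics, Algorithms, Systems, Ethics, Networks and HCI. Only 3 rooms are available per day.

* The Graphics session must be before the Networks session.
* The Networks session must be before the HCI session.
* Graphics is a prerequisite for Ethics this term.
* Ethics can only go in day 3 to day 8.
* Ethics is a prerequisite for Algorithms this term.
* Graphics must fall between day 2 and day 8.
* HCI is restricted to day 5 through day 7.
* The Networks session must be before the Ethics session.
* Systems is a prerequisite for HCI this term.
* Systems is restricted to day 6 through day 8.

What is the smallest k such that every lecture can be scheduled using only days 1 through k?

The precedence chain requires at least 4 distinct days.
With at most 3 per day and 7 lectures, at least 3 days are needed.
Propagating the time windows through the other constraints, HCI can't land before day 7, so the schedule must run through at least day 7.
7 works (last occupied day: day 7): for example Ethics in day 4; Algorithms in day 5; Systems in day 6; Networks in day 3; Physics in day 1; HCI in day 7; Graphics in day 2.

7 days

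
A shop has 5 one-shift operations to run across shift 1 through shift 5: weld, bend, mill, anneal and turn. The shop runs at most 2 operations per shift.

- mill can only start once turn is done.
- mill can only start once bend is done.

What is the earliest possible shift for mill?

Precedence pushes mill to at least shift 2.
mill at shift 2 is achievable: bend in shift 1, weld in shift 2, anneal in shift 3, turn in shift 1, mill in shift 2.

shift 2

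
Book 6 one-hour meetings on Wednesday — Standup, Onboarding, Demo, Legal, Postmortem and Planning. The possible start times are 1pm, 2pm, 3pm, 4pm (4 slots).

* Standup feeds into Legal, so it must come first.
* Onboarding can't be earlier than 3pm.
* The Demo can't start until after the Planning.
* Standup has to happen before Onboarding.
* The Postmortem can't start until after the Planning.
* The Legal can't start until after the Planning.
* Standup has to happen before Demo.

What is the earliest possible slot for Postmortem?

2pm

Precedence pushes Postmortem to at least 2pm.
Postmortem at 2pm is achievable: Planning=1pm, Postmortem=2pm, Legal=2pm, Onboarding=3pm, Demo=2pm, Standup=1pm.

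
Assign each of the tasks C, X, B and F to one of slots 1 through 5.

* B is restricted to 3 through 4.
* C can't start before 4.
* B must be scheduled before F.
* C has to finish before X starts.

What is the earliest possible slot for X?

Precedence pushes X to at least 5.
X at 5 is achievable: B in 3; F in 4; C in 4; X in 5.

5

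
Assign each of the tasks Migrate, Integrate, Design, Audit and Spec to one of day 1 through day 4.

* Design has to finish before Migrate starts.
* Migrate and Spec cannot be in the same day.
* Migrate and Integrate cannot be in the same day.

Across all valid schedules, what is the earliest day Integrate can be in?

Integrate at day 1 is achievable: Migrate -> day 2; Audit -> day 1; Design -> day 1; Integrate -> day 1; Spec -> day 1.

day 1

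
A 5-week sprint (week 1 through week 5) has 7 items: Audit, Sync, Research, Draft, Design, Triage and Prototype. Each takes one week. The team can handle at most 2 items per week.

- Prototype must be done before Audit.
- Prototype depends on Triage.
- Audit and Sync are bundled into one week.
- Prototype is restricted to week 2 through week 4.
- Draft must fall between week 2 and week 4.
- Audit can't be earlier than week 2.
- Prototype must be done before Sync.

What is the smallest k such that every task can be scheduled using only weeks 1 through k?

4 weeks

The precedence chain requires at least 3 distinct weeks.
With at most 2 per week and 7 tasks, at least 4 weeks are needed.
4 works (last occupied week: week 4): for example Design in week 4; Research in week 1; Sync in week 3; Audit in week 3; Draft in week 2; Prototype in week 2; Triage in week 1.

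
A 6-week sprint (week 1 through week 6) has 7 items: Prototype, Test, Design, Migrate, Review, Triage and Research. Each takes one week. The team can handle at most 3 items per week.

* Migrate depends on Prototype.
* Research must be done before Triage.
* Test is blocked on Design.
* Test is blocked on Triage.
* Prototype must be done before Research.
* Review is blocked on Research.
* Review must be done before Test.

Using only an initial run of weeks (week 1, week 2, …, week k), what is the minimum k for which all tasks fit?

The precedence chain requires at least 4 distinct weeks.
With at most 3 per week and 7 tasks, at least 3 weeks are needed.
4 works (last occupied week: week 4): for example Triage -> week 3; Migrate -> week 2; Test -> week 4; Research -> week 2; Design -> week 1; Prototype -> week 1; Review -> week 3.

4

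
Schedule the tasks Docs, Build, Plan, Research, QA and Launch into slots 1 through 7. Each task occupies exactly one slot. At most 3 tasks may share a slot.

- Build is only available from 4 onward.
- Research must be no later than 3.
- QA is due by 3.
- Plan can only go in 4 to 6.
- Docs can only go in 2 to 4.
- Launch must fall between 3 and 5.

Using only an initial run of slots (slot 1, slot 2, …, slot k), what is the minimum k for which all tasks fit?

With at most 3 per slot and 6 tasks, at least 2 slots are needed.
Build can't be placed before 4, so the schedule must run through at least slot 4.
4 works (last occupied slot: 4): for example Build=4, Launch=3, Plan=4, Research=1, Docs=2, QA=1.

4 slots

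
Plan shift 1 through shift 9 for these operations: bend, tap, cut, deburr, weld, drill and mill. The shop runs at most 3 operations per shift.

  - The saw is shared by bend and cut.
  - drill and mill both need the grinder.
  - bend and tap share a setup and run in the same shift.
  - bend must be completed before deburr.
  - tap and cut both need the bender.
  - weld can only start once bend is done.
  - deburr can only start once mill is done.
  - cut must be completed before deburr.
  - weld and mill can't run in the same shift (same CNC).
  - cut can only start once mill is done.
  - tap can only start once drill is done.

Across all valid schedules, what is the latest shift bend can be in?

Bend must be in the same shift as tap, which can't be before shift 2, so bend is at least shift 2; downstream work caps bend at shift 8.
bend at shift 8 is achievable: deburr=shift 9, mill=shift 1, cut=shift 2, drill=shift 2, weld=shift 9, bend=shift 8, tap=shift 8.

shift 8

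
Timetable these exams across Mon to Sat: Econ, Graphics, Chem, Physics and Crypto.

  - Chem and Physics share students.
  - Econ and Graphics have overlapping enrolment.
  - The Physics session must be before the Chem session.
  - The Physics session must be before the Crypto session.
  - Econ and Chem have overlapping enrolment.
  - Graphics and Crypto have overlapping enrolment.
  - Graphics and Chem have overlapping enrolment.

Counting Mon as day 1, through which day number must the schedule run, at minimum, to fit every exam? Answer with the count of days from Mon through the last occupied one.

The precedence chain requires at least 2 distinct days.
Could 2 days be enough, i.e. nothing placed later than Tue? No: Chem must come after Physics (at Mon or later) → {Tue}; Graphics can't share with Chem (Tue) → {Mon}; Econ can't share with Chem (Tue) → {Mon}; Graphics can't share with Econ (Mon) → nothing is left.
So 2 days is not enough.
3 works (last occupied day: Wed): for example Chem in Tue, Graphics in Wed, Econ in Mon, Physics in Mon, Crypto in Tue.

3 days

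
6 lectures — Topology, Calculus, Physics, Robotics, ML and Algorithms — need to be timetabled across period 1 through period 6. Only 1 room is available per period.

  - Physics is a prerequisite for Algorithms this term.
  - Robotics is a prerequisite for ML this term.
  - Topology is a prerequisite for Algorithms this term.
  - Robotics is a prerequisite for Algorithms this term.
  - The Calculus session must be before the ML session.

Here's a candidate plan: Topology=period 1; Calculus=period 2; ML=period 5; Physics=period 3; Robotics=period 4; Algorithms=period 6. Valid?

Only 1 room is available per period — holds.
Physics is a prerequisite for Algorithms this term — holds.
The Calculus session must be before the ML session — holds.
Robotics is a prerequisite for Algorithms this term — holds.
Robotics is a prerequisite for ML this term — holds.
Topology is a prerequisite for Algorithms this term — holds.

Yes, all constraints hold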